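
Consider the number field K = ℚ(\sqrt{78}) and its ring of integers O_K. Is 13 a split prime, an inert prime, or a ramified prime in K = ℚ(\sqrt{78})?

78 mod 4 = 2, hence disc K = 4·78 = 312 and O_K = ℤ[√78].
Ramification test: 13 | 312. The prime 13 ramifies in K.

p ramifies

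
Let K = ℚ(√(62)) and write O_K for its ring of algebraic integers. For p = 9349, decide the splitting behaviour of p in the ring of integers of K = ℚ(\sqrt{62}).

9349 remains inert

d = 62 ≡ 2 (mod 4), so O_K = ℤ[√62] and disc(K) = 4d = 248.
Since gcd(9349, 248) = 1 the prime 9349 does not ramify.
Compute (62/9349) via Euler: 62^((9349-1)/2) mod 9349 = 9348, so (62/9349) = -1.
Legendre symbol -1 ⇒ 9349 is inert.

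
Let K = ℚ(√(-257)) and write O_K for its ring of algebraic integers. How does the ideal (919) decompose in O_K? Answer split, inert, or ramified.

919 splits in O_K

d = -257 ≡ 3 (mod 4), so O_K = ℤ[√-257] and disc(K) = 4d = -1028.
disc(K) = -1028 is not divisible by 919; 919 is unramified.
Legendre symbol by Euler's criterion: (-257/919) ≡ (-257)^459 ≡ 1 (mod 919), i.e. (-257/919) = 1.
(-257/919) = 1, so 919 splits.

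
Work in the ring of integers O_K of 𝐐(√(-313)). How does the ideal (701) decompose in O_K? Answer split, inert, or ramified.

Since -313 ≢ 1 mod 4, the ring of integers is ℤ[√-313] with discriminant 4·(-313) = -1252.
Since gcd(701, -1252) = 1 the prime 701 does not ramify.
Euler's criterion: (-313)^350 mod 701 = 1. Thus (-313|701) = 1.
d is a quadratic residue mod p, hence 701 splits in O_K.

splits completely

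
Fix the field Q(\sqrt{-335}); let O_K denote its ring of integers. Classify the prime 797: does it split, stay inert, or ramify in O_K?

inert

Since -335 ≡ 1 mod 4, the ring of integers is ℤ[(1+√-335)/2] with discriminant -335.
797 ∤ -335, so 797 is unramified.
Legendre symbol by Euler's criterion: (-335/797) ≡ (-335)^398 ≡ 796 (mod 797), i.e. (-335/797) = -1.
(-335/797) = -1, so 797 is inert.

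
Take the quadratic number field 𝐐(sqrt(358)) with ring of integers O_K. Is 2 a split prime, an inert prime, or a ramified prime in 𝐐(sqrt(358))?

ramified — (2) = 𝔭²

358 mod 4 = 2, hence disc K = 4·358 = 1432 and O_K = ℤ[√358].
Ramification test: 2 | 1432. The prime 2 ramifies in K.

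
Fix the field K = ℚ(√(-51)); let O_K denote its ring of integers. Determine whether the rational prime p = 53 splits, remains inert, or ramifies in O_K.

d = -51 ≡ 1 (mod 4), so O_K = ℤ[(1+√-51)/2] and disc(K) = d = -51.
Since gcd(53, -51) = 1 the prime 53 does not ramify.
Legendre symbol by Euler's criterion: (-51/53) ≡ (-51)^26 ≡ 52 (mod 53), i.e. (-51/53) = -1.
d is a non-residue mod p, hence 53 remains inert in O_K.

inert — (53) stays prime in O_K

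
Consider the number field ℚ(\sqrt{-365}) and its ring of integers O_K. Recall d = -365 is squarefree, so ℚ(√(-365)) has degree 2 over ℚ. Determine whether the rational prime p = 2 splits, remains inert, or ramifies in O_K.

d = -365 ≡ 3 (mod 4), so O_K = ℤ[√-365] and disc(K) = 4d = -1460.
disc(K) = -1460 = 2·(-730), so p = 2 is ramified.

2 is ramified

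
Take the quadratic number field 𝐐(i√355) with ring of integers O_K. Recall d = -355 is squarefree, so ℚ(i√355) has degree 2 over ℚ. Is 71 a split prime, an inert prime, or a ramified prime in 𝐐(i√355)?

-355 mod 4 = 1, hence disc K = -355 and O_K = ℤ[(1+√-355)/2].
Ramification test: 71 | -355. The prime 71 ramifies in K.

71 is ramified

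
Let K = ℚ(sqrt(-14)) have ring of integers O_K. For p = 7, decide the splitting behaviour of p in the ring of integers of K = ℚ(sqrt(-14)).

Since -14 ≢ 1 mod 4, the ring of integers is ℤ[√-14] with discriminant 4·(-14) = -56.
disc(K) = -56 = 7·(-8), so p = 7 is ramified.

ramifies in O_K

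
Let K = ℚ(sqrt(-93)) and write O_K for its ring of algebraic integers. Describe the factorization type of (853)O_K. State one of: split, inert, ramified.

853 splits in O_K

d = -93 ≡ 3 (mod 4), so O_K = ℤ[√-93] and disc(K) = 4d = -372.
Since gcd(853, -372) = 1 the prime 853 does not ramify.
Euler's criterion: (-93)^426 mod 853 = 1. Thus (-93|853) = 1.
Legendre symbol 1 ⇒ 853 is split.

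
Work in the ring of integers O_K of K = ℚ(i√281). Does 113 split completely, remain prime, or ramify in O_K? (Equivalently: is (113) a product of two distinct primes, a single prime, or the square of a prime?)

p is inert

-281 mod 4 = 3, hence disc K = 4·(-281) = -1124 and O_K = ℤ[√-281].
disc(K) = -1124 is not divisible by 113; 113 is unramified.
Legendre symbol by Euler's criterion: (-281/113) ≡ (-281)^56 ≡ 112 (mod 113), i.e. (-281/113) = -1.
Legendre symbol -1 ⇒ 113 is inert.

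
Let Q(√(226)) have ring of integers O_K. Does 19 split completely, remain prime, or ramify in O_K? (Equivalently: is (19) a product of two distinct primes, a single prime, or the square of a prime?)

19 splits in O_K

Since 226 ≢ 1 mod 4, the ring of integers is ℤ[√226] with discriminant 4·226 = 904.
Since gcd(19, 904) = 1 the prime 19 does not ramify.
Euler's criterion: 226^9 mod 19 = 1. Thus (226|19) = 1.
(226/19) = 1, so 19 splits.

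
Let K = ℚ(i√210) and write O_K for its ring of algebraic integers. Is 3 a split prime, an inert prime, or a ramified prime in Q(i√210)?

ramifies in O_K

Since -210 ≢ 1 mod 4, the ring of integers is ℤ[√-210] with discriminant 4·(-210) = -840.
3 divides disc(K) = -840, so 3 ramifies.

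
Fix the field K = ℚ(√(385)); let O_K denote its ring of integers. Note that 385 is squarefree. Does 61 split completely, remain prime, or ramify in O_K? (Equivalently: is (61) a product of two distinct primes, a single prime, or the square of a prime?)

split — (61) = 𝔭₁𝔭₂ with 𝔭₁ ≠ 𝔭₂

d = 385 ≡ 1 (mod 4), so O_K = ℤ[(1+√385)/2] and disc(K) = d = 385.
61 ∤ 385, so 61 is unramified.
Legendre symbol by Euler's criterion: (385/61) ≡ 385^30 ≡ 1 (mod 61), i.e. (385/61) = 1.
(385/61) = 1, so 61 splits.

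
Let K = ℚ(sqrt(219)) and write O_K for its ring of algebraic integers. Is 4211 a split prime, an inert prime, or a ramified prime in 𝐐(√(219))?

p splits

219 mod 4 = 3, hence disc K = 4·219 = 876 and O_K = ℤ[√219].
Since gcd(4211, 876) = 1 the prime 4211 does not ramify.
Legendre symbol by Euler's criterion: (219/4211) ≡ 219^2105 ≡ 1 (mod 4211), i.e. (219/4211) = 1.
Legendre symbol 1 ⇒ 4211 is split.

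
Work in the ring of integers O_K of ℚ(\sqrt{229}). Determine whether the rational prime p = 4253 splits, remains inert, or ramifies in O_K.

d = 229 ≡ 1 (mod 4), so O_K = ℤ[(1+√229)/2] and disc(K) = d = 229.
4253 ∤ 229, so 4253 is unramified.
Legendre symbol by Euler's criterion: (229/4253) ≡ 229^2126 ≡ 4252 (mod 4253), i.e. (229/4253) = -1.
(229/4253) = -1, so 4253 is inert.

p is inert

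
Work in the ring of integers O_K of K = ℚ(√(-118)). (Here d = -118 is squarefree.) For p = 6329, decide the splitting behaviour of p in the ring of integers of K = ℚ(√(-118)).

Since -118 ≢ 1 mod 4, the ring of integers is ℤ[√-118] with discriminant 4·(-118) = -472.
disc(K) = -472 is not divisible by 6329; 6329 is unramified.
Legendre symbol by Euler's criterion: (-118/6329) ≡ (-118)^3164 ≡ 1 (mod 6329), i.e. (-118/6329) = 1.
d is a quadratic residue mod p, hence 6329 splits in O_K.

6329 splits in O_K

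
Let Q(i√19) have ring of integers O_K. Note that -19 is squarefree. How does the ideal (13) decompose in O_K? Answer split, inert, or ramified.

d = -19 ≡ 1 (mod 4), so O_K = ℤ[(1+√-19)/2] and disc(K) = d = -19.
Since gcd(13, -19) = 1 the prime 13 does not ramify.
(-19/13) = 7^6 mod 13 = 12, giving Legendre symbol -1.
d is a non-residue mod p, hence 13 remains inert in O_K.

13 remains inert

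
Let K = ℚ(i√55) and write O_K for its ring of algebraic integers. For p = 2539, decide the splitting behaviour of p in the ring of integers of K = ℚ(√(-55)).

d = -55 ≡ 1 (mod 4), so O_K = ℤ[(1+√-55)/2] and disc(K) = d = -55.
disc(K) = -55 is not divisible by 2539; 2539 is unramified.
Compute (-55/2539) via Euler: 2484^((2539-1)/2) mod 2539 = 1, so (-55/2539) = 1.
d is a quadratic residue mod p, hence 2539 splits in O_K.

p splits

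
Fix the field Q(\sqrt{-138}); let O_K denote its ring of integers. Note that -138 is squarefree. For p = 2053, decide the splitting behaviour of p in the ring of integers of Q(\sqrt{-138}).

p is inert

d = -138 ≡ 2 (mod 4), so O_K = ℤ[√-138] and disc(K) = 4d = -552.
Since gcd(2053, -552) = 1 the prime 2053 does not ramify.
Legendre symbol by Euler's criterion: (-138/2053) ≡ (-138)^1026 ≡ 2052 (mod 2053), i.e. (-138/2053) = -1.
(-138/2053) = -1, so 2053 is inert.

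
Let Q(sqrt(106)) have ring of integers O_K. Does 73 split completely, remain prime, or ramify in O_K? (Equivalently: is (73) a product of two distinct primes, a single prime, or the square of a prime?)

Since 106 ≢ 1 mod 4, the ring of integers is ℤ[√106] with discriminant 4·106 = 424.
disc(K) = 424 is not divisible by 73; 73 is unramified.
Compute (106/73) via Euler: 33^((73-1)/2) mod 73 = 72, so (106/73) = -1.
d is a non-residue mod p, hence 73 remains inert in O_K.

remains prime (inert)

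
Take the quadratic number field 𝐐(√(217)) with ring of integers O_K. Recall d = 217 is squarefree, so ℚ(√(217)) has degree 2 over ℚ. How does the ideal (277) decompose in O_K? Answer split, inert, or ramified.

Since 217 ≡ 1 mod 4, the ring of integers is ℤ[(1+√217)/2] with discriminant 217.
277 ∤ 217, so 277 is unramified.
Compute (217/277) via Euler: 217^((277-1)/2) mod 277 = 276, so (217/277) = -1.
d is a non-residue mod p, hence 277 remains inert in O_K.

inert — (277) stays prime in O_K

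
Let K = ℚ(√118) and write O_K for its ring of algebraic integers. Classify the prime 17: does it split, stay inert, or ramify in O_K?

118 mod 4 = 2, hence disc K = 4·118 = 472 and O_K = ℤ[√118].
Since gcd(17, 472) = 1 the prime 17 does not ramify.
Legendre symbol by Euler's criterion: (118/17) ≡ 118^8 ≡ 1 (mod 17), i.e. (118/17) = 1.
d is a quadratic residue mod p, hence 17 splits in O_K.

split — (17) = 𝔭₁𝔭₂ with 𝔭₁ ≠ 𝔭₂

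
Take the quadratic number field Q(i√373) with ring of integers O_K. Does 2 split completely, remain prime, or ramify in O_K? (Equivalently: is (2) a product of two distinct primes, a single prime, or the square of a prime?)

p ramifies

-373 mod 4 = 3, hence disc K = 4·(-373) = -1492 and O_K = ℤ[√-373].
Ramification test: 2 | -1492. The prime 2 ramifies in K.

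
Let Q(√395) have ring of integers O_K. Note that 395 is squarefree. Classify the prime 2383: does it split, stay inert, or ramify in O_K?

p splits

Since 395 ≢ 1 mod 4, the ring of integers is ℤ[√395] with discriminant 4·395 = 1580.
2383 ∤ 1580, so 2383 is unramified.
Compute (395/2383) via Euler: 395^((2383-1)/2) mod 2383 = 1, so (395/2383) = 1.
Legendre symbol 1 ⇒ 2383 is split.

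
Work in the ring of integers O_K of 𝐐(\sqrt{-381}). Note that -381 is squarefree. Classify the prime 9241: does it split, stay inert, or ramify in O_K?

inert

Since -381 ≢ 1 mod 4, the ring of integers is ℤ[√-381] with discriminant 4·(-381) = -1524.
disc(K) = -1524 is not divisible by 9241; 9241 is unramified.
Legendre symbol by Euler's criterion: (-381/9241) ≡ (-381)^4620 ≡ 9240 (mod 9241), i.e. (-381/9241) = -1.
(-381/9241) = -1, so 9241 is inert.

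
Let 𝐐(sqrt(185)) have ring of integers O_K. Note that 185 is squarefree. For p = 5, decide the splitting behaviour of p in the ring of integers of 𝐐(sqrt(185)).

ramified

d = 185 ≡ 1 (mod 4), so O_K = ℤ[(1+√185)/2] and disc(K) = d = 185.
Ramification test: 5 | 185. The prime 5 ramifies in K.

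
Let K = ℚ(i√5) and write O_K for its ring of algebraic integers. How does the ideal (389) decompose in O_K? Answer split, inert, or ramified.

d = -5 ≡ 3 (mod 4), so O_K = ℤ[√-5] and disc(K) = 4d = -20.
Since gcd(389, -20) = 1 the prime 389 does not ramify.
Legendre symbol by Euler's criterion: (-5/389) ≡ (-5)^194 ≡ 1 (mod 389), i.e. (-5/389) = 1.
d is a quadratic residue mod p, hence 389 splits in O_K.

p splits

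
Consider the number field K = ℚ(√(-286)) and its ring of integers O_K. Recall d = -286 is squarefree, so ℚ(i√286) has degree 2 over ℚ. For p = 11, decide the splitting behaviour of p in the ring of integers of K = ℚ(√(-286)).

p ramifies

-286 mod 4 = 2, hence disc K = 4·(-286) = -1144 and O_K = ℤ[√-286].
disc(K) = -1144 = 11·(-104), so p = 11 is ramified.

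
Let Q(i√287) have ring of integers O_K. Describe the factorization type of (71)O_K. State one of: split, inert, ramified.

-287 mod 4 = 1, hence disc K = -287 and O_K = ℤ[(1+√-287)/2].
disc(K) = -287 is not divisible by 71; 71 is unramified.
Euler's criterion: (-287)^35 mod 71 = 70. Thus (-287|71) = -1.
Legendre symbol -1 ⇒ 71 is inert.

inert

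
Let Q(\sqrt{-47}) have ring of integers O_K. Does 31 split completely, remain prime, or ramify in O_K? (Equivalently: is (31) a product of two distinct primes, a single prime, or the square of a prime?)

-47 mod 4 = 1, hence disc K = -47 and O_K = ℤ[(1+√-47)/2].
disc(K) = -47 is not divisible by 31; 31 is unramified.
(-47/31) = 15^15 mod 31 = 30, giving Legendre symbol -1.
d is a non-residue mod p, hence 31 remains inert in O_K.

inert — (31) stays prime in O_K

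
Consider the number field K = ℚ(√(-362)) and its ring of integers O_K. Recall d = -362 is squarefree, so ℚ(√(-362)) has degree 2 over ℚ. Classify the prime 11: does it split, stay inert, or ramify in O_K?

Since -362 ≢ 1 mod 4, the ring of integers is ℤ[√-362] with discriminant 4·(-362) = -1448.
disc(K) = -1448 is not divisible by 11; 11 is unramified.
Compute (-362/11) via Euler: 1^((11-1)/2) mod 11 = 1, so (-362/11) = 1.
(-362/11) = 1, so 11 splits.

p splits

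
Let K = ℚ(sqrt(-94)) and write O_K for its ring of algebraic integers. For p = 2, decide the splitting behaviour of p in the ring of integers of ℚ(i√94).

-94 mod 4 = 2, hence disc K = 4·(-94) = -376 and O_K = ℤ[√-94].
disc(K) = -376 = 2·(-188), so p = 2 is ramified.

ramified — (2) = 𝔭²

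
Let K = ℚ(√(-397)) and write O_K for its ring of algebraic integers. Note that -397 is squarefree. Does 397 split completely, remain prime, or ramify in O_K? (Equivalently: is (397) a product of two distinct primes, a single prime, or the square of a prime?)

Since -397 ≢ 1 mod 4, the ring of integers is ℤ[√-397] with discriminant 4·(-397) = -1588.
disc(K) = -1588 = 397·(-4), so p = 397 is ramified.

ramifies in O_K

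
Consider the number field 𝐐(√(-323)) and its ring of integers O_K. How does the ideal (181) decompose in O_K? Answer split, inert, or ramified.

-323 mod 4 = 1, hence disc K = -323 and O_K = ℤ[(1+√-323)/2].
disc(K) = -323 is not divisible by 181; 181 is unramified.
Euler's criterion: (-323)^90 mod 181 = 1. Thus (-323|181) = 1.
d is a quadratic residue mod p, hence 181 splits in O_K.

split — (181) = 𝔭₁𝔭₂ with 𝔭₁ ≠ 𝔭₂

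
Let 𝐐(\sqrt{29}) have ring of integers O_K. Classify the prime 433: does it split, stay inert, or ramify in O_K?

Since 29 ≡ 1 mod 4, the ring of integers is ℤ[(1+√29)/2] with discriminant 29.
disc(K) = 29 is not divisible by 433; 433 is unramified.
Legendre symbol by Euler's criterion: (29/433) ≡ 29^216 ≡ 432 (mod 433), i.e. (29/433) = -1.
(29/433) = -1, so 433 is inert.

remains prime (inert)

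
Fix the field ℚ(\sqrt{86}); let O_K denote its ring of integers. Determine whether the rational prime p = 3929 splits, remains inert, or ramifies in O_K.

Since 86 ≢ 1 mod 4, the ring of integers is ℤ[√86] with discriminant 4·86 = 344.
Since gcd(3929, 344) = 1 the prime 3929 does not ramify.
Legendre symbol by Euler's criterion: (86/3929) ≡ 86^1964 ≡ 1 (mod 3929), i.e. (86/3929) = 1.
d is a quadratic residue mod p, hence 3929 splits in O_K.

p splits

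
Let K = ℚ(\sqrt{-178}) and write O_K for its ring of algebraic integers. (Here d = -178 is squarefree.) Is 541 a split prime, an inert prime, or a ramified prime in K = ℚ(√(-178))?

p splits

-178 mod 4 = 2, hence disc K = 4·(-178) = -712 and O_K = ℤ[√-178].
541 ∤ -712, so 541 is unramified.
Compute (-178/541) via Euler: 363^((541-1)/2) mod 541 = 1, so (-178/541) = 1.
Legendre symbol 1 ⇒ 541 is split.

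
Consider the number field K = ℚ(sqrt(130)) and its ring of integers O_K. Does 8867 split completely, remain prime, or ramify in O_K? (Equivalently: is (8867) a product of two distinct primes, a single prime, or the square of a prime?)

d = 130 ≡ 2 (mod 4), so O_K = ℤ[√130] and disc(K) = 4d = 520.
8867 ∤ 520, so 8867 is unramified.
Legendre symbol by Euler's criterion: (130/8867) ≡ 130^4433 ≡ 1 (mod 8867), i.e. (130/8867) = 1.
d is a quadratic residue mod p, hence 8867 splits in O_K.

split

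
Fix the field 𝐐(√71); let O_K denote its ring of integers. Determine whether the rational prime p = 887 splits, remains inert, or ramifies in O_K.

Since 71 ≢ 1 mod 4, the ring of integers is ℤ[√71] with discriminant 4·71 = 284.
disc(K) = 284 is not divisible by 887; 887 is unramified.
Euler's criterion: 71^443 mod 887 = 1. Thus (71|887) = 1.
(71/887) = 1, so 887 splits.

splits completely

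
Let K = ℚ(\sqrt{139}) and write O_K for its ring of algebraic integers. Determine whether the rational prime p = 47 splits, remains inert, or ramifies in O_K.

139 mod 4 = 3, hence disc K = 4·139 = 556 and O_K = ℤ[√139].
disc(K) = 556 is not divisible by 47; 47 is unramified.
Euler's criterion: 139^23 mod 47 = 46. Thus (139|47) = -1.
d is a non-residue mod p, hence 47 remains inert in O_K.

inert — (47) stays prime in O_K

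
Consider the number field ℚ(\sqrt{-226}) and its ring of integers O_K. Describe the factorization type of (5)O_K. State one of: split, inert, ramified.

split — (5) = 𝔭₁𝔭₂ with 𝔭₁ ≠ 𝔭₂

-226 mod 4 = 2, hence disc K = 4·(-226) = -904 and O_K = ℤ[√-226].
disc(K) = -904 is not divisible by 5; 5 is unramified.
(-226/5) = 4^2 mod 5 = 1, giving Legendre symbol 1.
(-226/5) = 1, so 5 splits.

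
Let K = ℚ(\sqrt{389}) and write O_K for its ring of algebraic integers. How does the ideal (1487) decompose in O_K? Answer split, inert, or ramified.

1487 splits in O_K

389 mod 4 = 1, hence disc K = 389 and O_K = ℤ[(1+√389)/2].
Since gcd(1487, 389) = 1 the prime 1487 does not ramify.
Euler's criterion: 389^743 mod 1487 = 1. Thus (389|1487) = 1.
Legendre symbol 1 ⇒ 1487 is split.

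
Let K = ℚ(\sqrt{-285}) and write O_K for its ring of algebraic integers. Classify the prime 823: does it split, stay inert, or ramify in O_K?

-285 mod 4 = 3, hence disc K = 4·(-285) = -1140 and O_K = ℤ[√-285].
Since gcd(823, -1140) = 1 the prime 823 does not ramify.
Legendre symbol by Euler's criterion: (-285/823) ≡ (-285)^411 ≡ 1 (mod 823), i.e. (-285/823) = 1.
(-285/823) = 1, so 823 splits.

823 splits in O_K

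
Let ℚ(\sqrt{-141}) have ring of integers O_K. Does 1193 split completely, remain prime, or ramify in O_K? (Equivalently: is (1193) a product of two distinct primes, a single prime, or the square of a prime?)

d = -141 ≡ 3 (mod 4), so O_K = ℤ[√-141] and disc(K) = 4d = -564.
disc(K) = -564 is not divisible by 1193; 1193 is unramified.
Compute (-141/1193) via Euler: 1052^((1193-1)/2) mod 1193 = 1192, so (-141/1193) = -1.
d is a non-residue mod p, hence 1193 remains inert in O_K.

remains prime (inert)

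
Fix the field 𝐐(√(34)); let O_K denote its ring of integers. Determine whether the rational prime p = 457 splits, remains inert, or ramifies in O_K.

34 mod 4 = 2, hence disc K = 4·34 = 136 and O_K = ℤ[√34].
disc(K) = 136 is not divisible by 457; 457 is unramified.
Compute (34/457) via Euler: 34^((457-1)/2) mod 457 = 1, so (34/457) = 1.
Legendre symbol 1 ⇒ 457 is split.

splits completely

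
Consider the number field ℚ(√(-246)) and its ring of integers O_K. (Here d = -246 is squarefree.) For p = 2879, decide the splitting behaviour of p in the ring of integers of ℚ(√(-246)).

d = -246 ≡ 2 (mod 4), so O_K = ℤ[√-246] and disc(K) = 4d = -984.
2879 ∤ -984, so 2879 is unramified.
Euler's criterion: (-246)^1439 mod 2879 = 2878. Thus (-246|2879) = -1.
Legendre symbol -1 ⇒ 2879 is inert.

remains prime (inert)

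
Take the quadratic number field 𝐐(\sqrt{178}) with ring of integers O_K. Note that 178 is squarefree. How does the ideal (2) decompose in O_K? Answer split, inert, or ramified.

d = 178 ≡ 2 (mod 4), so O_K = ℤ[√178] and disc(K) = 4d = 712.
2 divides disc(K) = 712, so 2 ramifies.

2 is ramified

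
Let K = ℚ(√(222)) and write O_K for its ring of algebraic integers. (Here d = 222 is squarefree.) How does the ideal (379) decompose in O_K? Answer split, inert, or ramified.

p splits

Since 222 ≢ 1 mod 4, the ring of integers is ℤ[√222] with discriminant 4·222 = 888.
Since gcd(379, 888) = 1 the prime 379 does not ramify.
Euler's criterion: 222^189 mod 379 = 1. Thus (222|379) = 1.
d is a quadratic residue mod p, hence 379 splits in O_K.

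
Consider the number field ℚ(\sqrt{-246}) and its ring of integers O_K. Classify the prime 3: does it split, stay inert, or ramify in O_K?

-246 mod 4 = 2, hence disc K = 4·(-246) = -984 and O_K = ℤ[√-246].
3 divides disc(K) = -984, so 3 ramifies.

p ramifies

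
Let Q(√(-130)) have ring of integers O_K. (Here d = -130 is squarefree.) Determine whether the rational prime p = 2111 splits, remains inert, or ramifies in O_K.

p splits

d = -130 ≡ 2 (mod 4), so O_K = ℤ[√-130] and disc(K) = 4d = -520.
disc(K) = -520 is not divisible by 2111; 2111 is unramified.
Euler's criterion: (-130)^1055 mod 2111 = 1. Thus (-130|2111) = 1.
(-130/2111) = 1, so 2111 splits.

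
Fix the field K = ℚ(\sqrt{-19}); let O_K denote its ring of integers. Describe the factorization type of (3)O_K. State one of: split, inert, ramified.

-19 mod 4 = 1, hence disc K = -19 and O_K = ℤ[(1+√-19)/2].
Since gcd(3, -19) = 1 the prime 3 does not ramify.
Compute (-19/3) via Euler: 2^((3-1)/2) mod 3 = 2, so (-19/3) = -1.
d is a non-residue mod p, hence 3 remains inert in O_K.

remains prime (inert)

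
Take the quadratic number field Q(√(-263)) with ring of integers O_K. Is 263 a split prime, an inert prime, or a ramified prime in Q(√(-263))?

d = -263 ≡ 1 (mod 4), so O_K = ℤ[(1+√-263)/2] and disc(K) = d = -263.
263 divides disc(K) = -263, so 263 ramifies.

ramified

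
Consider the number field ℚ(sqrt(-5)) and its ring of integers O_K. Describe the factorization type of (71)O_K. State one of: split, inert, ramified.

Since -5 ≢ 1 mod 4, the ring of integers is ℤ[√-5] with discriminant 4·(-5) = -20.
disc(K) = -20 is not divisible by 71; 71 is unramified.
(-5/71) = 66^35 mod 71 = 70, giving Legendre symbol -1.
d is a non-residue mod p, hence 71 remains inert in O_K.

inert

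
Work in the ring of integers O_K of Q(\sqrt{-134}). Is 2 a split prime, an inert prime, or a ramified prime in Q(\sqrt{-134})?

Since -134 ≢ 1 mod 4, the ring of integers is ℤ[√-134] with discriminant 4·(-134) = -536.
disc(K) = -536 = 2·(-268), so p = 2 is ramified.

p ramifies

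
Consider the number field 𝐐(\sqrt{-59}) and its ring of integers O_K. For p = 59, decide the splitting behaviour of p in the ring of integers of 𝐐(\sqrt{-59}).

-59 mod 4 = 1, hence disc K = -59 and O_K = ℤ[(1+√-59)/2].
Ramification test: 59 | -59. The prime 59 ramifies in K.

p ramifies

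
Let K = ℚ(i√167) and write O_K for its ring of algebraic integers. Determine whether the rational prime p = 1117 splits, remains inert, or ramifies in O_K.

d = -167 ≡ 1 (mod 4), so O_K = ℤ[(1+√-167)/2] and disc(K) = d = -167.
disc(K) = -167 is not divisible by 1117; 1117 is unramified.
Compute (-167/1117) via Euler: 950^((1117-1)/2) mod 1117 = 1, so (-167/1117) = 1.
Legendre symbol 1 ⇒ 1117 is split.

split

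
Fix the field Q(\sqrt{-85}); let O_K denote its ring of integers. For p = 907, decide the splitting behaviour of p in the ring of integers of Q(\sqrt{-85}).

d = -85 ≡ 3 (mod 4), so O_K = ℤ[√-85] and disc(K) = 4d = -340.
Since gcd(907, -340) = 1 the prime 907 does not ramify.
Compute (-85/907) via Euler: 822^((907-1)/2) mod 907 = 906, so (-85/907) = -1.
(-85/907) = -1, so 907 is inert.

inert — (907) stays prime in O_K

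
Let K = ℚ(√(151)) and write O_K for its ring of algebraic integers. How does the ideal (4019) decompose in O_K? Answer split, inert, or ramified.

151 mod 4 = 3, hence disc K = 4·151 = 604 and O_K = ℤ[√151].
4019 ∤ 604, so 4019 is unramified.
Legendre symbol by Euler's criterion: (151/4019) ≡ 151^2009 ≡ 1 (mod 4019), i.e. (151/4019) = 1.
Legendre symbol 1 ⇒ 4019 is split.

splits completely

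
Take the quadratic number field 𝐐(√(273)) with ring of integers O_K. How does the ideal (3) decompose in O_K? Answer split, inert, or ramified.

ramifies in O_K

273 mod 4 = 1, hence disc K = 273 and O_K = ℤ[(1+√273)/2].
disc(K) = 273 = 3·91, so p = 3 is ramified.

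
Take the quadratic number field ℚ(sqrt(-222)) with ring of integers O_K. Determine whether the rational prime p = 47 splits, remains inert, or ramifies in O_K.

Since -222 ≢ 1 mod 4, the ring of integers is ℤ[√-222] with discriminant 4·(-222) = -888.
disc(K) = -888 is not divisible by 47; 47 is unramified.
Legendre symbol by Euler's criterion: (-222/47) ≡ (-222)^23 ≡ 46 (mod 47), i.e. (-222/47) = -1.
d is a non-residue mod p, hence 47 remains inert in O_K.

remains prime (inert)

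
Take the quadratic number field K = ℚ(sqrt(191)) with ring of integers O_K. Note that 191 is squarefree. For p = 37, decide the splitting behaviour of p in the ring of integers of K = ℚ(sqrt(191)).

p is inert

Since 191 ≢ 1 mod 4, the ring of integers is ℤ[√191] with discriminant 4·191 = 764.
37 ∤ 764, so 37 is unramified.
Legendre symbol by Euler's criterion: (191/37) ≡ 191^18 ≡ 36 (mod 37), i.e. (191/37) = -1.
d is a non-residue mod p, hence 37 remains inert in O_K.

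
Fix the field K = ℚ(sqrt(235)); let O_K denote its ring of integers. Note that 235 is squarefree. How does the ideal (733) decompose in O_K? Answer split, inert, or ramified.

inert — (733) stays prime in O_K

d = 235 ≡ 3 (mod 4), so O_K = ℤ[√235] and disc(K) = 4d = 940.
733 ∤ 940, so 733 is unramified.
Legendre symbol by Euler's criterion: (235/733) ≡ 235^366 ≡ 732 (mod 733), i.e. (235/733) = -1.
(235/733) = -1, so 733 is inert.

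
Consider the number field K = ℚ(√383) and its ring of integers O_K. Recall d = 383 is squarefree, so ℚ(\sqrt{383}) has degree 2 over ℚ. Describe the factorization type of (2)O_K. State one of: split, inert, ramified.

Since 383 ≢ 1 mod 4, the ring of integers is ℤ[√383] with discriminant 4·383 = 1532.
2 divides disc(K) = 1532, so 2 ramifies.

ramified — (2) = 𝔭²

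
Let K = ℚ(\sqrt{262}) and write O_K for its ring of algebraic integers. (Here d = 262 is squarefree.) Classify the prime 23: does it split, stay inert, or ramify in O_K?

23 splits in O_K

d = 262 ≡ 2 (mod 4), so O_K = ℤ[√262] and disc(K) = 4d = 1048.
23 ∤ 1048, so 23 is unramified.
Legendre symbol by Euler's criterion: (262/23) ≡ 262^11 ≡ 1 (mod 23), i.e. (262/23) = 1.
d is a quadratic residue mod p, hence 23 splits in O_K.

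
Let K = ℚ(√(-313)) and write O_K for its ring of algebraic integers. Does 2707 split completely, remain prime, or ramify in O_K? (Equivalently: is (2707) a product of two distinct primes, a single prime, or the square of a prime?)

p splits

d = -313 ≡ 3 (mod 4), so O_K = ℤ[√-313] and disc(K) = 4d = -1252.
2707 ∤ -1252, so 2707 is unramified.
(-313/2707) = 2394^1353 mod 2707 = 1, giving Legendre symbol 1.
Legendre symbol 1 ⇒ 2707 is split.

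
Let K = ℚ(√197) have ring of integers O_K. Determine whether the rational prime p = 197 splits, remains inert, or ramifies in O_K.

d = 197 ≡ 1 (mod 4), so O_K = ℤ[(1+√197)/2] and disc(K) = d = 197.
disc(K) = 197 = 197·1, so p = 197 is ramified.

ramifies in O_K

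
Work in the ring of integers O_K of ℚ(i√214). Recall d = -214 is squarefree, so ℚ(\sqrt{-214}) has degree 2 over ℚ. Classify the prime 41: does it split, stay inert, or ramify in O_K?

d = -214 ≡ 2 (mod 4), so O_K = ℤ[√-214] and disc(K) = 4d = -856.
disc(K) = -856 is not divisible by 41; 41 is unramified.
Legendre symbol by Euler's criterion: (-214/41) ≡ (-214)^20 ≡ 1 (mod 41), i.e. (-214/41) = 1.
Legendre symbol 1 ⇒ 41 is split.

splits completely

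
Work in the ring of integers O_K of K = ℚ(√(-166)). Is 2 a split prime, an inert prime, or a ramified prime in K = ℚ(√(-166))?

d = -166 ≡ 2 (mod 4), so O_K = ℤ[√-166] and disc(K) = 4d = -664.
disc(K) = -664 = 2·(-332), so p = 2 is ramified.

p ramifies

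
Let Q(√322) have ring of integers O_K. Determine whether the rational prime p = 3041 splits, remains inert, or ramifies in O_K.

splits completely

Since 322 ≢ 1 mod 4, the ring of integers is ℤ[√322] with discriminant 4·322 = 1288.
disc(K) = 1288 is not divisible by 3041; 3041 is unramified.
Compute (322/3041) via Euler: 322^((3041-1)/2) mod 3041 = 1, so (322/3041) = 1.
Legendre symbol 1 ⇒ 3041 is split.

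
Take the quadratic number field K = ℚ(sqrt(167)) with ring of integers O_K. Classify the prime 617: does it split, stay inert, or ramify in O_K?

Since 167 ≢ 1 mod 4, the ring of integers is ℤ[√167] with discriminant 4·167 = 668.
disc(K) = 668 is not divisible by 617; 617 is unramified.
Euler's criterion: 167^308 mod 617 = 1. Thus (167|617) = 1.
d is a quadratic residue mod p, hence 617 splits in O_K.

splits completely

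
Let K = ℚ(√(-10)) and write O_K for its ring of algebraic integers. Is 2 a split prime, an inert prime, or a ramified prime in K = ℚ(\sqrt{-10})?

d = -10 ≡ 2 (mod 4), so O_K = ℤ[√-10] and disc(K) = 4d = -40.
disc(K) = -40 = 2·(-20), so p = 2 is ramified.

ramifies in O_K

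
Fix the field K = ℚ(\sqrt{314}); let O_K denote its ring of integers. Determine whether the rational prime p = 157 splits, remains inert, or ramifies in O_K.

ramifies in O_K

Since 314 ≢ 1 mod 4, the ring of integers is ℤ[√314] with discriminant 4·314 = 1256.
disc(K) = 1256 = 157·8, so p = 157 is ramified.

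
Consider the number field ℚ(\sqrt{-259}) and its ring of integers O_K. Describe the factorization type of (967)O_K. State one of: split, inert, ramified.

d = -259 ≡ 1 (mod 4), so O_K = ℤ[(1+√-259)/2] and disc(K) = d = -259.
967 ∤ -259, so 967 is unramified.
Legendre symbol by Euler's criterion: (-259/967) ≡ (-259)^483 ≡ 966 (mod 967), i.e. (-259/967) = -1.
d is a non-residue mod p, hence 967 remains inert in O_K.

p is inert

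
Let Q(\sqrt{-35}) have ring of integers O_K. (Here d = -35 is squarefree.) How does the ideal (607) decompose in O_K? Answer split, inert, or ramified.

d = -35 ≡ 1 (mod 4), so O_K = ℤ[(1+√-35)/2] and disc(K) = d = -35.
607 ∤ -35, so 607 is unramified.
Compute (-35/607) via Euler: 572^((607-1)/2) mod 607 = 1, so (-35/607) = 1.
(-35/607) = 1, so 607 splits.

607 splits in O_K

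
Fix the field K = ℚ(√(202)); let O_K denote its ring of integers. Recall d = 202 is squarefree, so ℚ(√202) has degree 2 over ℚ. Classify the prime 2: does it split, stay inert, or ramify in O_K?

2 is ramified

Since 202 ≢ 1 mod 4, the ring of integers is ℤ[√202] with discriminant 4·202 = 808.
disc(K) = 808 = 2·404, so p = 2 is ramified.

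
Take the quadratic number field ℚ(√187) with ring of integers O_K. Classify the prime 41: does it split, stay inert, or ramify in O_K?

Since 187 ≢ 1 mod 4, the ring of integers is ℤ[√187] with discriminant 4·187 = 748.
Since gcd(41, 748) = 1 the prime 41 does not ramify.
(187/41) = 23^20 mod 41 = 1, giving Legendre symbol 1.
Legendre symbol 1 ⇒ 41 is split.

41 splits in O_K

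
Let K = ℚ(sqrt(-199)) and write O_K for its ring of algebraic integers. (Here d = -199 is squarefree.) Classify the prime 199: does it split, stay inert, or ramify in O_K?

-199 mod 4 = 1, hence disc K = -199 and O_K = ℤ[(1+√-199)/2].
disc(K) = -199 = 199·(-1), so p = 199 is ramified.

p ramifies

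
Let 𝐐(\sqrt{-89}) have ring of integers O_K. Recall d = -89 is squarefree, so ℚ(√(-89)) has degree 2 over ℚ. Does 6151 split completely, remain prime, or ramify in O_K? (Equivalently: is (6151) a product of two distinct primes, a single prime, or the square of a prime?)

Since -89 ≢ 1 mod 4, the ring of integers is ℤ[√-89] with discriminant 4·(-89) = -356.
6151 ∤ -356, so 6151 is unramified.
(-89/6151) = 6062^3075 mod 6151 = 6150, giving Legendre symbol -1.
(-89/6151) = -1, so 6151 is inert.

inert — (6151) stays prime in O_K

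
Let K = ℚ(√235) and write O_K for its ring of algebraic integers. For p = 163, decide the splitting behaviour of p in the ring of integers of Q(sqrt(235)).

235 mod 4 = 3, hence disc K = 4·235 = 940 and O_K = ℤ[√235].
163 ∤ 940, so 163 is unramified.
Compute (235/163) via Euler: 72^((163-1)/2) mod 163 = 162, so (235/163) = -1.
d is a non-residue mod p, hence 163 remains inert in O_K.

p is inert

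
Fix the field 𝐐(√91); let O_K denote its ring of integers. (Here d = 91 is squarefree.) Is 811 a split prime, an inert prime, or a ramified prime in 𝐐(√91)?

91 mod 4 = 3, hence disc K = 4·91 = 364 and O_K = ℤ[√91].
811 ∤ 364, so 811 is unramified.
Compute (91/811) via Euler: 91^((811-1)/2) mod 811 = 810, so (91/811) = -1.
d is a non-residue mod p, hence 811 remains inert in O_K.

811 remains inert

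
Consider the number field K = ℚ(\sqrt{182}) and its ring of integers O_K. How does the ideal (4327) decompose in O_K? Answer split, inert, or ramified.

split — (4327) = 𝔭₁𝔭₂ with 𝔭₁ ≠ 𝔭₂

182 mod 4 = 2, hence disc K = 4·182 = 728 and O_K = ℤ[√182].
disc(K) = 728 is not divisible by 4327; 4327 is unramified.
Compute (182/4327) via Euler: 182^((4327-1)/2) mod 4327 = 1, so (182/4327) = 1.
(182/4327) = 1, so 4327 splits.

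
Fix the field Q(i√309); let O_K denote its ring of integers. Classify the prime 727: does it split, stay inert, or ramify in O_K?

d = -309 ≡ 3 (mod 4), so O_K = ℤ[√-309] and disc(K) = 4d = -1236.
disc(K) = -1236 is not divisible by 727; 727 is unramified.
Compute (-309/727) via Euler: 418^((727-1)/2) mod 727 = 1, so (-309/727) = 1.
Legendre symbol 1 ⇒ 727 is split.

p splits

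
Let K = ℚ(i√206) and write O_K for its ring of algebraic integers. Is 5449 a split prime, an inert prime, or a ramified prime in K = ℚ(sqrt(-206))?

5449 splits in O_K

-206 mod 4 = 2, hence disc K = 4·(-206) = -824 and O_K = ℤ[√-206].
disc(K) = -824 is not divisible by 5449; 5449 is unramified.
Euler's criterion: (-206)^2724 mod 5449 = 1. Thus (-206|5449) = 1.
Legendre symbol 1 ⇒ 5449 is split.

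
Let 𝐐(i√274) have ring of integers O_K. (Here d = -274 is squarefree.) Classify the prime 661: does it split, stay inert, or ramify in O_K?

-274 mod 4 = 2, hence disc K = 4·(-274) = -1096 and O_K = ℤ[√-274].
disc(K) = -1096 is not divisible by 661; 661 is unramified.
Compute (-274/661) via Euler: 387^((661-1)/2) mod 661 = 1, so (-274/661) = 1.
d is a quadratic residue mod p, hence 661 splits in O_K.

661 splits in O_K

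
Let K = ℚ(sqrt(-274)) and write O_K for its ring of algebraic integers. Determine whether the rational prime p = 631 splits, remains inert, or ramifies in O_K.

d = -274 ≡ 2 (mod 4), so O_K = ℤ[√-274] and disc(K) = 4d = -1096.
631 ∤ -1096, so 631 is unramified.
Legendre symbol by Euler's criterion: (-274/631) ≡ (-274)^315 ≡ 1 (mod 631), i.e. (-274/631) = 1.
d is a quadratic residue mod p, hence 631 splits in O_K.

631 splits in O_K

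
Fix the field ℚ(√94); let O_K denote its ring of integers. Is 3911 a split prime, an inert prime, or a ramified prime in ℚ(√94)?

94 mod 4 = 2, hence disc K = 4·94 = 376 and O_K = ℤ[√94].
Since gcd(3911, 376) = 1 the prime 3911 does not ramify.
Compute (94/3911) via Euler: 94^((3911-1)/2) mod 3911 = 1, so (94/3911) = 1.
(94/3911) = 1, so 3911 splits.

3911 splits in O_K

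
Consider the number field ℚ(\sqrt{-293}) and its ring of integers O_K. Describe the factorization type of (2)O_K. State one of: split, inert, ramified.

d = -293 ≡ 3 (mod 4), so O_K = ℤ[√-293] and disc(K) = 4d = -1172.
2 divides disc(K) = -1172, so 2 ramifies.

ramifies in O_K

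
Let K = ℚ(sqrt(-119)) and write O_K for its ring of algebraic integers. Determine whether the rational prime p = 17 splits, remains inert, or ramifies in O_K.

ramifies in O_K

d = -119 ≡ 1 (mod 4), so O_K = ℤ[(1+√-119)/2] and disc(K) = d = -119.
Ramification test: 17 | -119. The prime 17 ramifies in K.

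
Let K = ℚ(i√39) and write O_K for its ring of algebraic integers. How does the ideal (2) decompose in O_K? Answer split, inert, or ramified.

split

d = -39 ≡ 1 (mod 4), so O_K = ℤ[(1+√-39)/2] and disc(K) = d = -39.
disc(K) = -39 is not divisible by 2; 2 is unramified.
For p = 2 with d ≡ 1 (mod 4): d mod 8 = 1, so 2 splits.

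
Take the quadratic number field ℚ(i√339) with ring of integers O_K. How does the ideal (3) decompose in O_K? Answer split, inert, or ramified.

-339 mod 4 = 1, hence disc K = -339 and O_K = ℤ[(1+√-339)/2].
disc(K) = -339 = 3·(-113), so p = 3 is ramified.

ramified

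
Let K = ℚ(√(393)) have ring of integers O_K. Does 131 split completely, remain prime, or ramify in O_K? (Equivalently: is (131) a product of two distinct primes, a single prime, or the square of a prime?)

Since 393 ≡ 1 mod 4, the ring of integers is ℤ[(1+√393)/2] with discriminant 393.
Ramification test: 131 | 393. The prime 131 ramifies in K.

p ramifies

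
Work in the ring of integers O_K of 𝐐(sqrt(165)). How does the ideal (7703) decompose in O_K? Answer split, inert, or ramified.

split

Since 165 ≡ 1 mod 4, the ring of integers is ℤ[(1+√165)/2] with discriminant 165.
Since gcd(7703, 165) = 1 the prime 7703 does not ramify.
Euler's criterion: 165^3851 mod 7703 = 1. Thus (165|7703) = 1.
d is a quadratic residue mod p, hence 7703 splits in O_K.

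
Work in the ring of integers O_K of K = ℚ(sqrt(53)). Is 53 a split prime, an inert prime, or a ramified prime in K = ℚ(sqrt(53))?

d = 53 ≡ 1 (mod 4), so O_K = ℤ[(1+√53)/2] and disc(K) = d = 53.
53 divides disc(K) = 53, so 53 ramifies.

53 is ramified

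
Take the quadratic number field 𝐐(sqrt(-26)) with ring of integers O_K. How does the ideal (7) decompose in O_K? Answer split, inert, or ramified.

p splits

d = -26 ≡ 2 (mod 4), so O_K = ℤ[√-26] and disc(K) = 4d = -104.
7 ∤ -104, so 7 is unramified.
Legendre symbol by Euler's criterion: (-26/7) ≡ (-26)^3 ≡ 1 (mod 7), i.e. (-26/7) = 1.
d is a quadratic residue mod p, hence 7 splits in O_K.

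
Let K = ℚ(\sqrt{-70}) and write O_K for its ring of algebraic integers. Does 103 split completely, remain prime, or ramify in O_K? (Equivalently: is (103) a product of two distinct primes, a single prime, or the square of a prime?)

d = -70 ≡ 2 (mod 4), so O_K = ℤ[√-70] and disc(K) = 4d = -280.
disc(K) = -280 is not divisible by 103; 103 is unramified.
Euler's criterion: (-70)^51 mod 103 = 1. Thus (-70|103) = 1.
(-70/103) = 1, so 103 splits.

splits completely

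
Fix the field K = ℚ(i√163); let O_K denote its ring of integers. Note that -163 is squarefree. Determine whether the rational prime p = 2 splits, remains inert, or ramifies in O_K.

Since -163 ≡ 1 mod 4, the ring of integers is ℤ[(1+√-163)/2] with discriminant -163.
disc(K) = -163 is not divisible by 2; 2 is unramified.
For p = 2 with d ≡ 1 (mod 4): d mod 8 = 5, so 2 is inert.

2 remains inert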